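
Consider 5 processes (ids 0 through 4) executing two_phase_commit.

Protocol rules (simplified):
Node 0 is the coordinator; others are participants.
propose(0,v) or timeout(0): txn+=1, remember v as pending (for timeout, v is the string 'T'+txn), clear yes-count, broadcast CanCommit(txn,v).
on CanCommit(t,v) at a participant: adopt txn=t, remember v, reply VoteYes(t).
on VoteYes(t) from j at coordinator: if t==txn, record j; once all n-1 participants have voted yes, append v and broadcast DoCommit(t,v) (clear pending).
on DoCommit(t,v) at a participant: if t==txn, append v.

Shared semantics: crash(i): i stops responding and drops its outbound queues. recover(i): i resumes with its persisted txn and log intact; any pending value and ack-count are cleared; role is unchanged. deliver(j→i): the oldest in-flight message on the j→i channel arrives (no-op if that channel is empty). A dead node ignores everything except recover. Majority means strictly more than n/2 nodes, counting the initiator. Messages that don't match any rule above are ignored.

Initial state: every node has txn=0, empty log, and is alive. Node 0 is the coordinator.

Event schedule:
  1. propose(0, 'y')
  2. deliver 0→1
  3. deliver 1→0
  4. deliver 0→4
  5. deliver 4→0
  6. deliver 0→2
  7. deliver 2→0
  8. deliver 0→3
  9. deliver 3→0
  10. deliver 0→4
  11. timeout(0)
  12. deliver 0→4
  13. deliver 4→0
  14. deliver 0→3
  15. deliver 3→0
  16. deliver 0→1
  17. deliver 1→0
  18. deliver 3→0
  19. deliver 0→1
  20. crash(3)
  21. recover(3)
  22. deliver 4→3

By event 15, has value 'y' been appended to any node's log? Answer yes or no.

yes

e1 propose(0,'y'): 0[coor,t=1,-]
e2 deliver 0→1: 1[part,t=1,-]
e3 deliver 1→0: ·
e4 deliver 0→4: 4[part,t=1,-]
e5 deliver 4→0: ·
e6 deliver 0→2: 2[part,t=1,-]
e7 deliver 2→0: ·
e8 deliver 0→3: 3[part,t=1,-]
e9 deliver 3→0: 0[coor,t=1,y]
e10 deliver 0→4: 4[part,t=1,y]
e11 timeout(0): 0[coor,t=2,y]
e12 deliver 0→4: 4[part,t=2,y]
e13 deliver 4→0: ·
e14 deliver 0→3: 3[part,t=1,y]
e15 deliver 3→0: ·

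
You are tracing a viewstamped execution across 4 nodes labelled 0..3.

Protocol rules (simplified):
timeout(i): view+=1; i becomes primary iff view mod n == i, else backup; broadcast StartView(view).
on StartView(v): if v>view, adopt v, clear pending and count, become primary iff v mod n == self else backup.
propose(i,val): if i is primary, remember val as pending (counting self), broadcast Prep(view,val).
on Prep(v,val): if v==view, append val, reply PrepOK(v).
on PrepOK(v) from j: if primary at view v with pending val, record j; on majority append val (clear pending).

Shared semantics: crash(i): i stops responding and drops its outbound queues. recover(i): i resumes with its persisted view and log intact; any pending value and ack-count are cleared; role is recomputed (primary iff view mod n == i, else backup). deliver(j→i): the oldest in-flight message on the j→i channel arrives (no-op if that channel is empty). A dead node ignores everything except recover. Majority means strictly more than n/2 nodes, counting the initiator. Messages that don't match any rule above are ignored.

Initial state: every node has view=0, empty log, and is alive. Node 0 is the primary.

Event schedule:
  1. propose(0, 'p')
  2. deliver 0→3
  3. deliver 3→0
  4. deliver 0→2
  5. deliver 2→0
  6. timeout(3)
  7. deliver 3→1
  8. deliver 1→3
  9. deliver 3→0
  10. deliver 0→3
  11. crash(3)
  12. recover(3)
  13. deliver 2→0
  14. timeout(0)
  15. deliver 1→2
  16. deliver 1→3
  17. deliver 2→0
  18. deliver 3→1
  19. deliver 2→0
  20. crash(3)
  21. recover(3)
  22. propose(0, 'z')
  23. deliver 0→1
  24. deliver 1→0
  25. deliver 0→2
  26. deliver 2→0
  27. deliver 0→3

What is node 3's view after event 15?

1

e1 propose(0,'p'): ·
e2 deliver 0→3: 3[back,v=0,p]
e3 deliver 3→0: ·
e4 deliver 0→2: 2[back,v=0,p]
e5 deliver 2→0: 0[prim,v=0,p]
e6 timeout(3): 3[back,v=1,p]
e7 deliver 3→1: 1[prim,v=1,-]
e8 deliver 1→3: ·
e9 deliver 3→0: 0[back,v=1,p]
e10 deliver 0→3: ·
e11 crash(3): 3[✗back,v=1,p]
e12 recover(3): 3[back,v=1,p]
e13 deliver 2→0: ·
e14 timeout(0): 0[back,v=2,p]
e15 deliver 1→2: ·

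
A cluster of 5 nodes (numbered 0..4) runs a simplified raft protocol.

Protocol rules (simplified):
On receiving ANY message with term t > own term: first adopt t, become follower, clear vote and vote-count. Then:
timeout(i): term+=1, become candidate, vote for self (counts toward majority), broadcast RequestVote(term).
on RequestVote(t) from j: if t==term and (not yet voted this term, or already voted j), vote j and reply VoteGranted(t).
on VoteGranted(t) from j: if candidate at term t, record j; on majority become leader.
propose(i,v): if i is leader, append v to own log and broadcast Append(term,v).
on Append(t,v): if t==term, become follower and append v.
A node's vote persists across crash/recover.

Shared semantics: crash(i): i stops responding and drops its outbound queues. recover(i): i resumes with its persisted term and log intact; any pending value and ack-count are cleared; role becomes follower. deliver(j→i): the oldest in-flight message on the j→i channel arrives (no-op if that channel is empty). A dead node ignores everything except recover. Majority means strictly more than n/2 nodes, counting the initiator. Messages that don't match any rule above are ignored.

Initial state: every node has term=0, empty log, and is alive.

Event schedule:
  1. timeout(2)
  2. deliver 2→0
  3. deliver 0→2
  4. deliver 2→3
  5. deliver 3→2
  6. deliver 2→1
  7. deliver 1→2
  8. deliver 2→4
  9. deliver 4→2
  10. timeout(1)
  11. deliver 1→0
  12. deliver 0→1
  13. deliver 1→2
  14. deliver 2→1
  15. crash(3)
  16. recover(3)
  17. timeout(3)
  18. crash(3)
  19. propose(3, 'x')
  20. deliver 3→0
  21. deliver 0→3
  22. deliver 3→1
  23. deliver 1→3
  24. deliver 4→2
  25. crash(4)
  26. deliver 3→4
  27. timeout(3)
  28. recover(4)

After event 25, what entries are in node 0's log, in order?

empty

[1] timeout(2) → N2(cand t1 [-])
[2] deliver 2→0 → N0(foll t1 [-])
[3] deliver 0→2 → ∅
[4] deliver 2→3 → N3(foll t1 [-])
[5] deliver 3→2 → N2(lead t1 [-])
[6] deliver 2→1 → N1(foll t1 [-])
[7] deliver 1→2 → ∅
[8] deliver 2→4 → N4(foll t1 [-])
[9] deliver 4→2 → ∅
[10] timeout(1) → N1(cand t2 [-])
[11] deliver 1→0 → N0(foll t2 [-])
[12] deliver 0→1 → ∅
[13] deliver 1→2 → N2(foll t2 [-])
[14] deliver 2→1 → N1(lead t2 [-])
[15] crash(3) → N3(✗foll t1 [-])
[16] recover(3) → N3(foll t1 [-])
[17] timeout(3) → N3(cand t2 [-])
[18] crash(3) → N3(✗cand t2 [-])
[19] propose(3,'x') → ∅
[20] deliver 3→0 → ∅
[21] deliver 0→3 → ∅
[22] deliver 3→1 → ∅
[23] deliver 1→3 → ∅
[24] deliver 4→2 → ∅
[25] crash(4) → N4(✗foll t1 [-])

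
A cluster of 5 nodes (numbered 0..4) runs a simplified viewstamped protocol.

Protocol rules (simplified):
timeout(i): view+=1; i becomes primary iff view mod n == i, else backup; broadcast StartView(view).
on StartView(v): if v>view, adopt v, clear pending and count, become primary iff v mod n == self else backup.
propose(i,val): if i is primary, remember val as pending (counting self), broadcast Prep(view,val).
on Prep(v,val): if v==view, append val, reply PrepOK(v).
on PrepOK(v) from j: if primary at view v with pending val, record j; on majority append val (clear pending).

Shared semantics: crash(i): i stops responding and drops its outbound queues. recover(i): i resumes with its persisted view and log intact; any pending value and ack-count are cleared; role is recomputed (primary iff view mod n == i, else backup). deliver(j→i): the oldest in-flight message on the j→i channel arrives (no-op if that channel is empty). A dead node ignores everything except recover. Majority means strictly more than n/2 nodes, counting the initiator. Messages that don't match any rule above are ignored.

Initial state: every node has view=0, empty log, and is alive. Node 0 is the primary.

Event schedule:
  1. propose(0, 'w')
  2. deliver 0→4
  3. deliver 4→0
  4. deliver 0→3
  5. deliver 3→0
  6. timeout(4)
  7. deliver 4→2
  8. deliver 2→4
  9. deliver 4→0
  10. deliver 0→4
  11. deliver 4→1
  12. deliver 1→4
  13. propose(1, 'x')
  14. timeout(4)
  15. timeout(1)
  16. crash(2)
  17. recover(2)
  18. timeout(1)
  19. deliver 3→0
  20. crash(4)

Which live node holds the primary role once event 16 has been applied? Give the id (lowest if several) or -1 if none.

1. propose(0,'w'):  nop
2. deliver 0→4:  <4:back v0 w>
3. deliver 4→0:  nop
4. deliver 0→3:  <3:back v0 w>
5. deliver 3→0:  <0:prim v0 w>
6. timeout(4):  <4:back v1 w>
7. deliver 4→2:  <2:back v1 ->
8. deliver 2→4:  nop
9. deliver 4→0:  <0:back v1 w>
10. deliver 0→4:  nop
11. deliver 4→1:  <1:prim v1 ->
12. deliver 1→4:  nop
13. propose(1,'x'):  nop
14. timeout(4):  <4:back v2 w>
15. timeout(1):  <1:back v2 ->
16. crash(2):  <2:✗back v1 ->

-1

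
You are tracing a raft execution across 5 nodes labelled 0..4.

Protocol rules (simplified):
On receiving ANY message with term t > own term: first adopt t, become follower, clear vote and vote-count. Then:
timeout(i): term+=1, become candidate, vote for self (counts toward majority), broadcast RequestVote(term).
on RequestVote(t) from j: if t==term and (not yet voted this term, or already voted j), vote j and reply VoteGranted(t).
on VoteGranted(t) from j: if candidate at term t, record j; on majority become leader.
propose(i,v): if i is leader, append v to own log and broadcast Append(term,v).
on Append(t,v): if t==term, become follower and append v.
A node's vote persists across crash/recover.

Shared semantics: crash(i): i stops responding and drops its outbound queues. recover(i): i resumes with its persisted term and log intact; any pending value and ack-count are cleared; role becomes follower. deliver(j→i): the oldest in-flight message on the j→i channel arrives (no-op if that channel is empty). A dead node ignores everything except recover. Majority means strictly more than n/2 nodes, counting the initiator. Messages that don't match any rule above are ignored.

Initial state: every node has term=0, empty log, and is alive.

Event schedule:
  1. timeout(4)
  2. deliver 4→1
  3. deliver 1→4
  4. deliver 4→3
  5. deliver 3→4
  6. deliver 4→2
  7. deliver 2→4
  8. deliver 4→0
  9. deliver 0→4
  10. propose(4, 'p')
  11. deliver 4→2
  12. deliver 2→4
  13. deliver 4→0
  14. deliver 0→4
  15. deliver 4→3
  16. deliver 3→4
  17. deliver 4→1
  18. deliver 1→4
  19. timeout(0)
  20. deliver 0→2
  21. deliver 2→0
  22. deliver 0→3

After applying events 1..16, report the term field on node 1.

1

1. timeout(4):  <4:cand t1 ->
2. deliver 4→1:  <1:foll t1 ->
3. deliver 1→4:  nop
4. deliver 4→3:  <3:foll t1 ->
5. deliver 3→4:  <4:lead t1 ->
6. deliver 4→2:  <2:foll t1 ->
7. deliver 2→4:  nop
8. deliver 4→0:  <0:foll t1 ->
9. deliver 0→4:  nop
10. propose(4,'p'):  <4:lead t1 p>
11. deliver 4→2:  <2:foll t1 p>
12. deliver 2→4:  nop
13. deliver 4→0:  <0:foll t1 p>
14. deliver 0→4:  nop
15. deliver 4→3:  <3:foll t1 p>
16. deliver 3→4:  nop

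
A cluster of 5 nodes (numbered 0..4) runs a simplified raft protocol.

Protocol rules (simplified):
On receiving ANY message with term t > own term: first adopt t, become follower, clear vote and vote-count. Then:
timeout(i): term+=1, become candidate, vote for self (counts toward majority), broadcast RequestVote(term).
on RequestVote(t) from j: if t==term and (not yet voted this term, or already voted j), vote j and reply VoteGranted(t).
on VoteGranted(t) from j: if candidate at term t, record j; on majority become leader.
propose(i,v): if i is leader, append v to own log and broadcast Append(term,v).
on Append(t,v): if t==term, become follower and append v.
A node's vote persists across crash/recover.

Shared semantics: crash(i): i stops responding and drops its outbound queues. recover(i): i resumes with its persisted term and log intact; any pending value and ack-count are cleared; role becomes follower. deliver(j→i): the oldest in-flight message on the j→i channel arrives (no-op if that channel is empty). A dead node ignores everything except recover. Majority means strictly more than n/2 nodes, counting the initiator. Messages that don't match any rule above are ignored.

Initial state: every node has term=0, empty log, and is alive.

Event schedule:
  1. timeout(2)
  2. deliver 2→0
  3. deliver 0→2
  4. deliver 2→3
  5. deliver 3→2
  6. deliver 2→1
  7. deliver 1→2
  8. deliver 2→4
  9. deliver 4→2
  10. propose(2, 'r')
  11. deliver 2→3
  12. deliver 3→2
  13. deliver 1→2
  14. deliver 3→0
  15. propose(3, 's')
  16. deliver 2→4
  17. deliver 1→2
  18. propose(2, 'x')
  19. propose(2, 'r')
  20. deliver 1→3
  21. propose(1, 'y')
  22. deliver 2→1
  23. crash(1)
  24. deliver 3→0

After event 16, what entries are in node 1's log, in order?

empty

step 1 timeout(2): 2={cand,t=1,log=-}
step 2 deliver 2→0: 0={foll,t=1,log=-}
step 3 deliver 0→2: —
step 4 deliver 2→3: 3={foll,t=1,log=-}
step 5 deliver 3→2: 2={lead,t=1,log=-}
step 6 deliver 2→1: 1={foll,t=1,log=-}
step 7 deliver 1→2: —
step 8 deliver 2→4: 4={foll,t=1,log=-}
step 9 deliver 4→2: —
step 10 propose(2,'r'): 2={lead,t=1,log=r}
step 11 deliver 2→3: 3={foll,t=1,log=r}
step 12 deliver 3→2: —
step 13 deliver 1→2: —
step 14 deliver 3→0: —
step 15 propose(3,'s'): —
step 16 deliver 2→4: 4={foll,t=1,log=r}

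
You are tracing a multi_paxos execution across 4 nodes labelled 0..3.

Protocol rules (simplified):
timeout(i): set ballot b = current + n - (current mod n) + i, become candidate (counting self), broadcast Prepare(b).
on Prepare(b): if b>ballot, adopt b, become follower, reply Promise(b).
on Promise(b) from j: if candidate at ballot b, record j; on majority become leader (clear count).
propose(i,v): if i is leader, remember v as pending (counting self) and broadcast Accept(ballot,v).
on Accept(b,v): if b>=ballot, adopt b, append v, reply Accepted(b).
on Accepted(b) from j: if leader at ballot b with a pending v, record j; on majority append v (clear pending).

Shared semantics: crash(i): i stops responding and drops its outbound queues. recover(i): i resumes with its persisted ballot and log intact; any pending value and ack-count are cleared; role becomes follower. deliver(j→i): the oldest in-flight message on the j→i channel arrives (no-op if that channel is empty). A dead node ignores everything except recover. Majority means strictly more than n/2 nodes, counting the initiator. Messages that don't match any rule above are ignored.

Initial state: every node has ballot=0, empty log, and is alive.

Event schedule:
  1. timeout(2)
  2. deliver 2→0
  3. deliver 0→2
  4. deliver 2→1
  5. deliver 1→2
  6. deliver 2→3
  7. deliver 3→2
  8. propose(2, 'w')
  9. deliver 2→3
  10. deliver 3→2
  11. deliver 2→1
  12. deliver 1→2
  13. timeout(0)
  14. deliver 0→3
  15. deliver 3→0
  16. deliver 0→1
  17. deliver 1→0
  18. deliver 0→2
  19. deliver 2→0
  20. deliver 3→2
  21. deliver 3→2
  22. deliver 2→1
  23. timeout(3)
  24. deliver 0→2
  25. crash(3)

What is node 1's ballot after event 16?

8

e1 timeout(2): 2[cand,b=6,-]
e2 deliver 2→0: 0[foll,b=6,-]
e3 deliver 0→2: ·
e4 deliver 2→1: 1[foll,b=6,-]
e5 deliver 1→2: 2[lead,b=6,-]
e6 deliver 2→3: 3[foll,b=6,-]
e7 deliver 3→2: ·
e8 propose(2,'w'): ·
e9 deliver 2→3: 3[foll,b=6,w]
e10 deliver 3→2: ·
e11 deliver 2→1: 1[foll,b=6,w]
e12 deliver 1→2: 2[lead,b=6,w]
e13 timeout(0): 0[cand,b=8,-]
e14 deliver 0→3: 3[foll,b=8,w]
e15 deliver 3→0: ·
e16 deliver 0→1: 1[foll,b=8,w]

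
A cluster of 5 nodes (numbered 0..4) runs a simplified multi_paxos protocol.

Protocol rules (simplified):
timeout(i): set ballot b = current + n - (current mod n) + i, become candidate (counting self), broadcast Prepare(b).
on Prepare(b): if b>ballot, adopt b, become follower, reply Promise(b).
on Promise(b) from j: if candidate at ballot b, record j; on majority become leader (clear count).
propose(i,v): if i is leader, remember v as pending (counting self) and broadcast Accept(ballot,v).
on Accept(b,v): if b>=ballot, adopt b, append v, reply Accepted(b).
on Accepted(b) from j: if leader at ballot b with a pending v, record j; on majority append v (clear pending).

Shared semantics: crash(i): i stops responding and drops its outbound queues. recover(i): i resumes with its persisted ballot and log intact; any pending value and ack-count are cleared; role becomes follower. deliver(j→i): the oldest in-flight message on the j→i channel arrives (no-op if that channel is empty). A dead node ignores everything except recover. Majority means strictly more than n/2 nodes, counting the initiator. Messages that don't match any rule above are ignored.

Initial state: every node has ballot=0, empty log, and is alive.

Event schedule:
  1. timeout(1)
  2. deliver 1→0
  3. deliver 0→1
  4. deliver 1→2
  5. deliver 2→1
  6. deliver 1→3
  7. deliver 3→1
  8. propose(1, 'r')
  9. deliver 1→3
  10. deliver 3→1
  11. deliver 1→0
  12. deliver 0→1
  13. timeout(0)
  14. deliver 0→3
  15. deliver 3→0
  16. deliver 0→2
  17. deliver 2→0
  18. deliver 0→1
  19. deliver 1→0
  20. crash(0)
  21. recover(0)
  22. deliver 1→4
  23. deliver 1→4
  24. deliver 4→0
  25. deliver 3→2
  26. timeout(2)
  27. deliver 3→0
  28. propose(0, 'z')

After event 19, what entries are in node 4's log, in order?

empty

e1 timeout(1): 1[cand,b=6,-]
e2 deliver 1→0: 0[foll,b=6,-]
e3 deliver 0→1: ·
e4 deliver 1→2: 2[foll,b=6,-]
e5 deliver 2→1: 1[lead,b=6,-]
e6 deliver 1→3: 3[foll,b=6,-]
e7 deliver 3→1: ·
e8 propose(1,'r'): ·
e9 deliver 1→3: 3[foll,b=6,r]
e10 deliver 3→1: ·
e11 deliver 1→0: 0[foll,b=6,r]
e12 deliver 0→1: 1[lead,b=6,r]
e13 timeout(0): 0[cand,b=10,r]
e14 deliver 0→3: 3[foll,b=10,r]
e15 deliver 3→0: ·
e16 deliver 0→2: 2[foll,b=10,-]
e17 deliver 2→0: 0[lead,b=10,r]
e18 deliver 0→1: 1[foll,b=10,r]
e19 deliver 1→0: ·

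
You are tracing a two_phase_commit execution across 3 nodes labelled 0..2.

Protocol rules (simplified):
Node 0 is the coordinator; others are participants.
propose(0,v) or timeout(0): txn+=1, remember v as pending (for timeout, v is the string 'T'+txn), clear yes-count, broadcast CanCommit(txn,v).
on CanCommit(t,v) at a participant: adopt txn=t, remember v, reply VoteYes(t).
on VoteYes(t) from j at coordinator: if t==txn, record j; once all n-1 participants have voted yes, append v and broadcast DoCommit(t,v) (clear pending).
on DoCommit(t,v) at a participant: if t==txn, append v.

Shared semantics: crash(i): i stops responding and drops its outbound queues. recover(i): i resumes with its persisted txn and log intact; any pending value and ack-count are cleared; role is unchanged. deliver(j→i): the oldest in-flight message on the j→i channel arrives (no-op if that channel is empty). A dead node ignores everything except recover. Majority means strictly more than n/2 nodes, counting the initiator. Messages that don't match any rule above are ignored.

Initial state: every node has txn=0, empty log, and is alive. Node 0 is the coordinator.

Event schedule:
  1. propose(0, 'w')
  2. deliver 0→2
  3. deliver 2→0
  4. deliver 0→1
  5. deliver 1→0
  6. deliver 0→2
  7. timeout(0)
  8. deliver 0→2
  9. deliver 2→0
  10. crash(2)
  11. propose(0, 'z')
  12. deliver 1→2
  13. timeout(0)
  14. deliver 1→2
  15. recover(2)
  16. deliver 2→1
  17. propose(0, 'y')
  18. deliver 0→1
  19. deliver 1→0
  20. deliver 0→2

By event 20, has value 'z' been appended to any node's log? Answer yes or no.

[1] propose(0,'w') → N0(coor t1 [-])
[2] deliver 0→2 → N2(part t1 [-])
[3] deliver 2→0 → ∅
[4] deliver 0→1 → N1(part t1 [-])
[5] deliver 1→0 → N0(coor t1 [w])
[6] deliver 0→2 → N2(part t1 [w])
[7] timeout(0) → N0(coor t2 [w])
[8] deliver 0→2 → N2(part t2 [w])
[9] deliver 2→0 → ∅
[10] crash(2) → N2(✗part t2 [w])
[11] propose(0,'z') → N0(coor t3 [w])
[12] deliver 1→2 → ∅
[13] timeout(0) → N0(coor t4 [w])
[14] deliver 1→2 → ∅
[15] recover(2) → N2(part t2 [w])
[16] deliver 2→1 → ∅
[17] propose(0,'y') → N0(coor t5 [w])
[18] deliver 0→1 → N1(part t1 [w])
[19] deliver 1→0 → ∅
[20] deliver 0→2 → N2(part t3 [w])

no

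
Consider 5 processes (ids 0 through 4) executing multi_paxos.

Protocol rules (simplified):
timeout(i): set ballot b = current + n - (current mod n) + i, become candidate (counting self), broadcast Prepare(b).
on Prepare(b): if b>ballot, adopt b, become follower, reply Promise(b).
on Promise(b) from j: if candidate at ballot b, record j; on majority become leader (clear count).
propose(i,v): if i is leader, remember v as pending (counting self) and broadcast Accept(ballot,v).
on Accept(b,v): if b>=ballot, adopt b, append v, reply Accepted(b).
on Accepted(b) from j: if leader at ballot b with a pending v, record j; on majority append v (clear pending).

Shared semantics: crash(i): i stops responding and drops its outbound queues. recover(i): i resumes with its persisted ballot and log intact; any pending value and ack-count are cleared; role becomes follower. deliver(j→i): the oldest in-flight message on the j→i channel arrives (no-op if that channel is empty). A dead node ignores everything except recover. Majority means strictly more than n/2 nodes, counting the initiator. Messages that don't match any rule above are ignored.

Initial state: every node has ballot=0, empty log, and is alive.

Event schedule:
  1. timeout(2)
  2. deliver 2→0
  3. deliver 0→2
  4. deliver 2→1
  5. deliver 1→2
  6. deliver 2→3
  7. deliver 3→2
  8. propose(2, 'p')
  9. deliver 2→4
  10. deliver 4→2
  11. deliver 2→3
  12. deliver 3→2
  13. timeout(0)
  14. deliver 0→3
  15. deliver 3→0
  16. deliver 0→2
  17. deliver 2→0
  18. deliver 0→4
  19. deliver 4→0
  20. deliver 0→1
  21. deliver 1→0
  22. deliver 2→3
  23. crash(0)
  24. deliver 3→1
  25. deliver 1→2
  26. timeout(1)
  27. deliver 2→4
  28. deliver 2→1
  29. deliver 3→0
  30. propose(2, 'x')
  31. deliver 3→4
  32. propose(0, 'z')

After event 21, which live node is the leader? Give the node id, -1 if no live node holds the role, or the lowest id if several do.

0

e1 timeout(2): 2[cand,b=7,-]
e2 deliver 2→0: 0[foll,b=7,-]
e3 deliver 0→2: ·
e4 deliver 2→1: 1[foll,b=7,-]
e5 deliver 1→2: 2[lead,b=7,-]
e6 deliver 2→3: 3[foll,b=7,-]
e7 deliver 3→2: ·
e8 propose(2,'p'): ·
e9 deliver 2→4: 4[foll,b=7,-]
e10 deliver 4→2: ·
e11 deliver 2→3: 3[foll,b=7,p]
e12 deliver 3→2: ·
e13 timeout(0): 0[cand,b=10,-]
e14 deliver 0→3: 3[foll,b=10,p]
e15 deliver 3→0: ·
e16 deliver 0→2: 2[foll,b=10,-]
e17 deliver 2→0: ·
e18 deliver 0→4: 4[foll,b=10,-]
e19 deliver 4→0: 0[lead,b=10,-]
e20 deliver 0→1: 1[foll,b=10,-]
e21 deliver 1→0: ·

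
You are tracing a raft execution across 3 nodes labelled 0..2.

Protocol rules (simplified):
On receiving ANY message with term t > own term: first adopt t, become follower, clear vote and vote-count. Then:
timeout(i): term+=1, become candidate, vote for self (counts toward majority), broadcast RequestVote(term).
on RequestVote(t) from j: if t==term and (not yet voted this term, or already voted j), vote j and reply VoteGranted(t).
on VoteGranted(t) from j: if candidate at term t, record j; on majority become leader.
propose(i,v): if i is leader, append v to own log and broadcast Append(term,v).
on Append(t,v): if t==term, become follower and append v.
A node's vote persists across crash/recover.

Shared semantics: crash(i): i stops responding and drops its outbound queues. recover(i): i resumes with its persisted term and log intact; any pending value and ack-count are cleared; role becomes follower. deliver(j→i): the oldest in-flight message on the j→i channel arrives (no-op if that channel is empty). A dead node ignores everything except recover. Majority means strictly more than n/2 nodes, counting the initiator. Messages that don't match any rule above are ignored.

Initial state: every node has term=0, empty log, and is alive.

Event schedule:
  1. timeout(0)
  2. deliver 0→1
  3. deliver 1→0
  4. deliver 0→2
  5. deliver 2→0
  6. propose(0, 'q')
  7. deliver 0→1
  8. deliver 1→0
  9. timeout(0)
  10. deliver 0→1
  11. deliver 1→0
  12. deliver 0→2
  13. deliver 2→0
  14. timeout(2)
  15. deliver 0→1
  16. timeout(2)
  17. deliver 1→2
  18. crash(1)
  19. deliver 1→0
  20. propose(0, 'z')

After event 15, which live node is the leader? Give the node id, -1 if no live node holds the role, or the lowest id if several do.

0

after 1 — timeout(0): n0:cand/t1/[-]
after 2 — deliver 0→1: n1:foll/t1/[-]
after 3 — deliver 1→0: n0:lead/t1/[-]
after 4 — deliver 0→2: n2:foll/t1/[-]
after 5 — deliver 2→0: ·
after 6 — propose(0,'q'): n0:lead/t1/[q]
after 7 — deliver 0→1: n1:foll/t1/[q]
after 8 — deliver 1→0: ·
after 9 — timeout(0): n0:cand/t2/[q]
after 10 — deliver 0→1: n1:foll/t2/[q]
after 11 — deliver 1→0: n0:lead/t2/[q]
after 12 — deliver 0→2: n2:foll/t1/[q]
after 13 — deliver 2→0: ·
after 14 — timeout(2): n2:cand/t2/[q]
after 15 — deliver 0→1: ·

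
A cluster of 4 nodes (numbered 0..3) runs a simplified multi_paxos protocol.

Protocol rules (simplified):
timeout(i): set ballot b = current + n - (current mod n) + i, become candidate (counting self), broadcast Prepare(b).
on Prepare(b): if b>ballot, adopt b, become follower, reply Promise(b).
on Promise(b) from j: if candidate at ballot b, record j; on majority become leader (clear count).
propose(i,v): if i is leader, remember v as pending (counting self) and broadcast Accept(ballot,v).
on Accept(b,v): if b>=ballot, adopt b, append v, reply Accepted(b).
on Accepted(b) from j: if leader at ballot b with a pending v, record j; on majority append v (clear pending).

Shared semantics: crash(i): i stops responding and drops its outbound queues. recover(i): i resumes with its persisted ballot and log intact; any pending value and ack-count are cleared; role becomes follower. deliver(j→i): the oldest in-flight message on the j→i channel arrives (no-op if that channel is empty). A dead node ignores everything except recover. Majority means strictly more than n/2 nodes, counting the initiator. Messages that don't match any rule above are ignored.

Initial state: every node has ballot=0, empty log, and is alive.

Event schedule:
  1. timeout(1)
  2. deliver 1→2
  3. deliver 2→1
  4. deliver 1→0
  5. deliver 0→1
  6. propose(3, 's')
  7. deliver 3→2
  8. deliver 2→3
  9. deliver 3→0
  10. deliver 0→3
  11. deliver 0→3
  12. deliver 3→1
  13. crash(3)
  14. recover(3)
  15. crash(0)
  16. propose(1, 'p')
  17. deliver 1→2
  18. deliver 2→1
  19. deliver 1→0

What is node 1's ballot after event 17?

[1] timeout(1) → N1(cand b5 [-])
[2] deliver 1→2 → N2(foll b5 [-])
[3] deliver 2→1 → ∅
[4] deliver 1→0 → N0(foll b5 [-])
[5] deliver 0→1 → N1(lead b5 [-])
[6] propose(3,'s') → ∅
[7] deliver 3→2 → ∅
[8] deliver 2→3 → ∅
[9] deliver 3→0 → ∅
[10] deliver 0→3 → ∅
[11] deliver 0→3 → ∅
[12] deliver 3→1 → ∅
[13] crash(3) → N3(✗foll b0 [-])
[14] recover(3) → N3(foll b0 [-])
[15] crash(0) → N0(✗foll b5 [-])
[16] propose(1,'p') → ∅
[17] deliver 1→2 → N2(foll b5 [p])

5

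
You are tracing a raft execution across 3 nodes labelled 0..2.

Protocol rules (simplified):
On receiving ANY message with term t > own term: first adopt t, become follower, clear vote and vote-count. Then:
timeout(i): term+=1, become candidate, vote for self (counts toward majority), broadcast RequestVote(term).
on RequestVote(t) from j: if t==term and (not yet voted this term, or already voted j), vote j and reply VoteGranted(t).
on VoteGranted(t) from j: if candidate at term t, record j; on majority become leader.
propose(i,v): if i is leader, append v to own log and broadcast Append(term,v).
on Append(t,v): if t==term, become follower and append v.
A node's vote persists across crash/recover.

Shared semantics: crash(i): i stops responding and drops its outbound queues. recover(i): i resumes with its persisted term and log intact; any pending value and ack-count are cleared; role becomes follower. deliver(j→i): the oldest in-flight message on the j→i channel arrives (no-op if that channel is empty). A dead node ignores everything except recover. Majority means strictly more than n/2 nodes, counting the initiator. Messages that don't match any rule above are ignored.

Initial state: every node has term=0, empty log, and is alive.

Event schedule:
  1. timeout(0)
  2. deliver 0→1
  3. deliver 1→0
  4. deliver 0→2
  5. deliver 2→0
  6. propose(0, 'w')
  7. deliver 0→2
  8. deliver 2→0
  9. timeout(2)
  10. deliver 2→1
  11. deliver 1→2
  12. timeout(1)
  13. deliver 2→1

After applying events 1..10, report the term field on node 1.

1. timeout(0):  <0:cand t1 ->
2. deliver 0→1:  <1:foll t1 ->
3. deliver 1→0:  <0:lead t1 ->
4. deliver 0→2:  <2:foll t1 ->
5. deliver 2→0:  nop
6. propose(0,'w'):  <0:lead t1 w>
7. deliver 0→2:  <2:foll t1 w>
8. deliver 2→0:  nop
9. timeout(2):  <2:cand t2 w>
10. deliver 2→1:  <1:foll t2 ->

2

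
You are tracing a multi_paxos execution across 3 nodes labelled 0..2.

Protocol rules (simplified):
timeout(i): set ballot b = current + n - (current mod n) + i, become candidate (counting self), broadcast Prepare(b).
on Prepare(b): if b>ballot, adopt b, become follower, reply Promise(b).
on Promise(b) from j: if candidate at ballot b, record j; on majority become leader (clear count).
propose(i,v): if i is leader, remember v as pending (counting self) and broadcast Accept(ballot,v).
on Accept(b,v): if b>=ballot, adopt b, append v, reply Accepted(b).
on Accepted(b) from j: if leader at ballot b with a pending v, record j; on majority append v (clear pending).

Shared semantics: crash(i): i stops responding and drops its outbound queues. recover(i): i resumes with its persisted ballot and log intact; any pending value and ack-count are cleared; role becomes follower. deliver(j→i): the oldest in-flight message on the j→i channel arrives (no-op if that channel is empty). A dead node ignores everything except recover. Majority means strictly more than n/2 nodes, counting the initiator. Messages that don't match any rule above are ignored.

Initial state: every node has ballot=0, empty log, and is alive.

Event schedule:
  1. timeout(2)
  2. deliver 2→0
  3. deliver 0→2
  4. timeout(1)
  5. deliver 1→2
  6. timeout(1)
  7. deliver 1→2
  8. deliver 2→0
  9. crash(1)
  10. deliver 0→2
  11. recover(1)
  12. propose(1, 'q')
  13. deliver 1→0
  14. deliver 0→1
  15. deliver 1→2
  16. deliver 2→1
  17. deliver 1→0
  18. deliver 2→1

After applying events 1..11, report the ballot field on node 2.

step 1 timeout(2): 2={cand,b=5,log=-}
step 2 deliver 2→0: 0={foll,b=5,log=-}
step 3 deliver 0→2: 2={lead,b=5,log=-}
step 4 timeout(1): 1={cand,b=4,log=-}
step 5 deliver 1→2: —
step 6 timeout(1): 1={cand,b=7,log=-}
step 7 deliver 1→2: 2={foll,b=7,log=-}
step 8 deliver 2→0: —
step 9 crash(1): 1={✗cand,b=7,log=-}
step 10 deliver 0→2: —
step 11 recover(1): 1={foll,b=7,log=-}

7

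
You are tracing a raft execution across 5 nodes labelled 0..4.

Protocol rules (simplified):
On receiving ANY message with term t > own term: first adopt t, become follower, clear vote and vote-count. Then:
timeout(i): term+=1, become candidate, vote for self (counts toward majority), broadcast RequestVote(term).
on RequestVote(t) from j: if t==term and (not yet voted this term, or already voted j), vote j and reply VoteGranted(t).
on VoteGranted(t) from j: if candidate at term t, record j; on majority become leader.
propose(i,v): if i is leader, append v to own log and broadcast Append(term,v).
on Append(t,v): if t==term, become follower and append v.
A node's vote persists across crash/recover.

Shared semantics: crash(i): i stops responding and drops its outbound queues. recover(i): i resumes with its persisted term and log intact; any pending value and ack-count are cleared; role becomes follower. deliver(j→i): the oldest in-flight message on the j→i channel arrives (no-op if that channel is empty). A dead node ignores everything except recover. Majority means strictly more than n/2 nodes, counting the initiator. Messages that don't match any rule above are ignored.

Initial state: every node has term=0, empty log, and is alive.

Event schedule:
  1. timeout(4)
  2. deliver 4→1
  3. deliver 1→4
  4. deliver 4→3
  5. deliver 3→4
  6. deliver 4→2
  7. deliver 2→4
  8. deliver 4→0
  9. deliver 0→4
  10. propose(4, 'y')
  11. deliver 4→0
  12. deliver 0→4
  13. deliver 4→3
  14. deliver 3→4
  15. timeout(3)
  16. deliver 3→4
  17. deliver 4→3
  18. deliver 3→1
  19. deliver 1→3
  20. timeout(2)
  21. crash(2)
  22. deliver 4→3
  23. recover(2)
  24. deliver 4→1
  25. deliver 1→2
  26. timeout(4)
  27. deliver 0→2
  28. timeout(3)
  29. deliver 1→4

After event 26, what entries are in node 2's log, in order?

step 1 timeout(4): 4={cand,t=1,log=-}
step 2 deliver 4→1: 1={foll,t=1,log=-}
step 3 deliver 1→4: —
step 4 deliver 4→3: 3={foll,t=1,log=-}
step 5 deliver 3→4: 4={lead,t=1,log=-}
step 6 deliver 4→2: 2={foll,t=1,log=-}
step 7 deliver 2→4: —
step 8 deliver 4→0: 0={foll,t=1,log=-}
step 9 deliver 0→4: —
step 10 propose(4,'y'): 4={lead,t=1,log=y}
step 11 deliver 4→0: 0={foll,t=1,log=y}
step 12 deliver 0→4: —
step 13 deliver 4→3: 3={foll,t=1,log=y}
step 14 deliver 3→4: —
step 15 timeout(3): 3={cand,t=2,log=y}
step 16 deliver 3→4: 4={foll,t=2,log=y}
step 17 deliver 4→3: —
step 18 deliver 3→1: 1={foll,t=2,log=-}
step 19 deliver 1→3: 3={lead,t=2,log=y}
step 20 timeout(2): 2={cand,t=2,log=-}
step 21 crash(2): 2={✗cand,t=2,log=-}
step 22 deliver 4→3: —
step 23 recover(2): 2={foll,t=2,log=-}
step 24 deliver 4→1: —
step 25 deliver 1→2: —
step 26 timeout(4): 4={cand,t=3,log=y}

empty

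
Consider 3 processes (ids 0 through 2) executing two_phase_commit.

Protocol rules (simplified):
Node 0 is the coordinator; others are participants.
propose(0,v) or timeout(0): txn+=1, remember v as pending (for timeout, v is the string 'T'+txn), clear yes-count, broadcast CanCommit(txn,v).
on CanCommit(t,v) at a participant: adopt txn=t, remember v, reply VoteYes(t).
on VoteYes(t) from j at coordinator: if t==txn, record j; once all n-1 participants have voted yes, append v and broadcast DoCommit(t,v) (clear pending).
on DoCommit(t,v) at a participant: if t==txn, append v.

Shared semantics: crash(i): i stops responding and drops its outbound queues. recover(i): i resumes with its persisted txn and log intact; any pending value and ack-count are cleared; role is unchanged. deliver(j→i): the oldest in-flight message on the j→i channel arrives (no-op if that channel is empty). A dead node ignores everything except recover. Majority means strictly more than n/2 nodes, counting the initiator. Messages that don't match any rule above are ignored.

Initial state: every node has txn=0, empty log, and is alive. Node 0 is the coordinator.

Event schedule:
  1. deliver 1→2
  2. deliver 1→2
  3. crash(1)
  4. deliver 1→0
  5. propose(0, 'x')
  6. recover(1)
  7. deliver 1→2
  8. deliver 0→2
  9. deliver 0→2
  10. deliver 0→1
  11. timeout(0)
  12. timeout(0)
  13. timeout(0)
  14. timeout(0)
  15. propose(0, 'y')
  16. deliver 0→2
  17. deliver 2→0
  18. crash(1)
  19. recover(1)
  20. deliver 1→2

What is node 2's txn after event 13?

e1 deliver 1→2: ·
e2 deliver 1→2: ·
e3 crash(1): 1[✗part,t=0,-]
e4 deliver 1→0: ·
e5 propose(0,'x'): 0[coor,t=1,-]
e6 recover(1): 1[part,t=0,-]
e7 deliver 1→2: ·
e8 deliver 0→2: 2[part,t=1,-]
e9 deliver 0→2: ·
e10 deliver 0→1: 1[part,t=1,-]
e11 timeout(0): 0[coor,t=2,-]
e12 timeout(0): 0[coor,t=3,-]
e13 timeout(0): 0[coor,t=4,-]

1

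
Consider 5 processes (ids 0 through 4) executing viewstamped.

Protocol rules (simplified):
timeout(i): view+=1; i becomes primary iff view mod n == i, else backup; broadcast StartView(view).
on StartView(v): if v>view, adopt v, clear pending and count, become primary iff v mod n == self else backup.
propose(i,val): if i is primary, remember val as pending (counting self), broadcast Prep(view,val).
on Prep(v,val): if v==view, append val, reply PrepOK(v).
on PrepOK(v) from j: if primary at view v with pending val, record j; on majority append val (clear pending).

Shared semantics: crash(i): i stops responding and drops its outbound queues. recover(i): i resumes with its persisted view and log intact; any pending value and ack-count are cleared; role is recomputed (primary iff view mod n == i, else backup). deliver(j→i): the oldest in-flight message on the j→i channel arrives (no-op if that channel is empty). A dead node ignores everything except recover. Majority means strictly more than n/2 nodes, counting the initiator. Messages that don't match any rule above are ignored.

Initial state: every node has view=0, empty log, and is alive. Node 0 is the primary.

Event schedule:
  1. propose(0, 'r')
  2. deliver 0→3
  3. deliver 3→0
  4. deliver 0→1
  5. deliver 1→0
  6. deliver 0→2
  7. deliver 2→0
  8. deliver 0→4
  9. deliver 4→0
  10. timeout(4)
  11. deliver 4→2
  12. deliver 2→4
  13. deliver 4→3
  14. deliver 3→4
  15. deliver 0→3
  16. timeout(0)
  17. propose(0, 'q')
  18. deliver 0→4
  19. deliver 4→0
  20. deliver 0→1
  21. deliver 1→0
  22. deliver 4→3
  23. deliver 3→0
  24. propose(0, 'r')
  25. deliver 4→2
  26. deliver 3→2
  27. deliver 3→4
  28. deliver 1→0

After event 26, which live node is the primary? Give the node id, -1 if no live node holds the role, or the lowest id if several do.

1

e1 propose(0,'r'): ·
e2 deliver 0→3: 3[back,v=0,r]
e3 deliver 3→0: ·
e4 deliver 0→1: 1[back,v=0,r]
e5 deliver 1→0: 0[prim,v=0,r]
e6 deliver 0→2: 2[back,v=0,r]
e7 deliver 2→0: ·
e8 deliver 0→4: 4[back,v=0,r]
e9 deliver 4→0: ·
e10 timeout(4): 4[back,v=1,r]
e11 deliver 4→2: 2[back,v=1,r]
e12 deliver 2→4: ·
e13 deliver 4→3: 3[back,v=1,r]
e14 deliver 3→4: ·
e15 deliver 0→3: ·
e16 timeout(0): 0[back,v=1,r]
e17 propose(0,'q'): ·
e18 deliver 0→4: ·
e19 deliver 4→0: ·
e20 deliver 0→1: 1[prim,v=1,r]
e21 deliver 1→0: ·
e22 deliver 4→3: ·
e23 deliver 3→0: ·
e24 propose(0,'r'): ·
e25 deliver 4→2: ·
e26 deliver 3→2: ·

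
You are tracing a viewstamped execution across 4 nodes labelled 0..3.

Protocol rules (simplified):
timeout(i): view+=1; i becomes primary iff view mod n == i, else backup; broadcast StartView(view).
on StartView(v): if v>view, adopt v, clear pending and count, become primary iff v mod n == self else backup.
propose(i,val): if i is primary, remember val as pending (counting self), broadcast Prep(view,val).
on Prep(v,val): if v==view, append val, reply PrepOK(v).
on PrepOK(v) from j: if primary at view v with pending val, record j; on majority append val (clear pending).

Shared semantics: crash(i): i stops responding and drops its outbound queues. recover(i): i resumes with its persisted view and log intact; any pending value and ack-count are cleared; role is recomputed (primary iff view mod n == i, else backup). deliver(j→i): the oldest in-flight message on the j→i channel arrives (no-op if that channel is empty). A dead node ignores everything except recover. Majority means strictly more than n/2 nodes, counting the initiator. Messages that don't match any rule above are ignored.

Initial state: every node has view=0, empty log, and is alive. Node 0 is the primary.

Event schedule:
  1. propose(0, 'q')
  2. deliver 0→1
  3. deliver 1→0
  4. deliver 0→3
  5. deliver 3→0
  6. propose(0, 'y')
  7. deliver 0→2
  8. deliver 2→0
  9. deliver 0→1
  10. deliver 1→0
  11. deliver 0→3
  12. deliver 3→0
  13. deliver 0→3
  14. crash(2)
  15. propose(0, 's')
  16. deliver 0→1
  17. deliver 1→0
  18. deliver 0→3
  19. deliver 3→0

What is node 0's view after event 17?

0

e1 propose(0,'q'): ·
e2 deliver 0→1: 1[back,v=0,q]
e3 deliver 1→0: ·
e4 deliver 0→3: 3[back,v=0,q]
e5 deliver 3→0: 0[prim,v=0,q]
e6 propose(0,'y'): ·
e7 deliver 0→2: 2[back,v=0,q]
e8 deliver 2→0: ·
e9 deliver 0→1: 1[back,v=0,q,y]
e10 deliver 1→0: 0[prim,v=0,q,y]
e11 deliver 0→3: 3[back,v=0,q,y]
e12 deliver 3→0: ·
e13 deliver 0→3: ·
e14 crash(2): 2[✗back,v=0,q]
e15 propose(0,'s'): ·
e16 deliver 0→1: 1[back,v=0,q,y,s]
e17 deliver 1→0: ·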